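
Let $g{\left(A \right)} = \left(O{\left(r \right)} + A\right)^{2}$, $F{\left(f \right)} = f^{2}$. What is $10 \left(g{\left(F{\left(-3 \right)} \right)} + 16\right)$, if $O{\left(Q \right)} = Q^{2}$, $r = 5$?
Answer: $11720$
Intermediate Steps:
$g{\left(A \right)} = \left(25 + A\right)^{2}$ ($g{\left(A \right)} = \left(5^{2} + A\right)^{2} = \left(25 + A\right)^{2}$)
$10 \left(g{\left(F{\left(-3 \right)} \right)} + 16\right) = 10 \left(\left(25 + \left(-3\right)^{2}\right)^{2} + 16\right) = 10 \left(\left(25 + 9\right)^{2} + 16\right) = 10 \left(34^{2} + 16\right) = 10 \left(1156 + 16\right) = 10 \cdot 1172 = 11720$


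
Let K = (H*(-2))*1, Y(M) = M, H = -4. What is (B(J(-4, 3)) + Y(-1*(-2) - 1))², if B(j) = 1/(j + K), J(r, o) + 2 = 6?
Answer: 169/144 ≈ 1.1736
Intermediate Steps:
J(r, o) = 4 (J(r, o) = -2 + 6 = 4)
K = 8 (K = -4*(-2)*1 = 8*1 = 8)
B(j) = 1/(8 + j) (B(j) = 1/(j + 8) = 1/(8 + j))
(B(J(-4, 3)) + Y(-1*(-2) - 1))² = (1/(8 + 4) + (-1*(-2) - 1))² = (1/12 + (2 - 1))² = (1/12 + 1)² = (13/12)² = 169/144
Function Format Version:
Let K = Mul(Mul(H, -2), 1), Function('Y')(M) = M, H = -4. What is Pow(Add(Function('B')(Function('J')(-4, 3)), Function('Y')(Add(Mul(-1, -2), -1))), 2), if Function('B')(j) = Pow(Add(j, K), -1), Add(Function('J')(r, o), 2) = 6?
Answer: Rational(169, 144) ≈ 1.1736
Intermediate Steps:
Function('J')(r, o) = 4 (Function('J')(r, o) = Add(-2, 6) = 4)
K = 8 (K = Mul(Mul(-4, -2), 1) = Mul(8, 1) = 8)
Function('B')(j) = Pow(Add(8, j), -1) (Function('B')(j) = Pow(Add(j, 8), -1) = Pow(Add(8, j), -1))
Pow(Add(Function('B')(Function('J')(-4, 3)), Function('Y')(Add(Mul(-1, -2), -1))), 2) = Pow(Add(Pow(Add(8, 4), -1), Add(Mul(-1, -2), -1)), 2) = Pow(Add(Pow(12, -1), Add(2, -1)), 2) = Pow(Add(Rational(1, 12), 1), 2) = Pow(Rational(13, 12), 2) = Rational(169, 144)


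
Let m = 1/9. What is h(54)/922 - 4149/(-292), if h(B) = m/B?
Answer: 116195875/8177679 ≈ 14.209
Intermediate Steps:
m = ⅑ ≈ 0.11111
h(B) = 1/(9*B)
h(54)/922 - 4149/(-292) = ((⅑)/54)/922 - 4149/(-292) = ((⅑)*(1/54))*(1/922) - 4149*(-1/292) = (1/486)*(1/922) + 4149/292 = 1/448092 + 4149/292 = 116195875/8177679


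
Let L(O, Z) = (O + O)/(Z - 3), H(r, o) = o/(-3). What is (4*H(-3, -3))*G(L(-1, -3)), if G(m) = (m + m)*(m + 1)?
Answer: 32/9 ≈ 3.5556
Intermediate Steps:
H(r, o) = -o/3 (H(r, o) = o*(-⅓) = -o/3)
L(O, Z) = 2*O/(-3 + Z) (L(O, Z) = (2*O)/(-3 + Z) = 2*O/(-3 + Z))
G(m) = 2*m*(1 + m) (G(m) = (2*m)*(1 + m) = 2*m*(1 + m))
(4*H(-3, -3))*G(L(-1, -3)) = (4*(-⅓*(-3)))*(2*(2*(-1)/(-3 - 3))*(1 + 2*(-1)/(-3 - 3))) = (4*1)*(2*(2*(-1)/(-6))*(1 + 2*(-1)/(-6))) = 4*(2*(2*(-1)*(-⅙))*(1 + 2*(-1)*(-⅙))) = 4*(2*(⅓)*(1 + ⅓)) = 4*(2*(⅓)*(4/3)) = 4*(8/9) = 32/9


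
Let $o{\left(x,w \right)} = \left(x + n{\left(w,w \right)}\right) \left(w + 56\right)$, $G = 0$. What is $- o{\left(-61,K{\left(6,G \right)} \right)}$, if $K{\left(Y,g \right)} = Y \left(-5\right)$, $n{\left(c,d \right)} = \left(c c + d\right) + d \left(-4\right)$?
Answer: $-24154$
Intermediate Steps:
$n{\left(c,d \right)} = c^{2} - 3 d$ ($n{\left(c,d \right)} = \left(c^{2} + d\right) - 4 d = \left(d + c^{2}\right) - 4 d = c^{2} - 3 d$)
$K{\left(Y,g \right)} = - 5 Y$
$o{\left(x,w \right)} = \left(56 + w\right) \left(x + w^{2} - 3 w\right)$ ($o{\left(x,w \right)} = \left(x + \left(w^{2} - 3 w\right)\right) \left(w + 56\right) = \left(x + w^{2} - 3 w\right) \left(56 + w\right) = \left(56 + w\right) \left(x + w^{2} - 3 w\right)$)
$- o{\left(-61,K{\left(6,G \right)} \right)} = - (\left(\left(-5\right) 6\right)^{3} - 168 \left(\left(-5\right) 6\right) + 53 \left(\left(-5\right) 6\right)^{2} + 56 \left(-61\right) + \left(-5\right) 6 \left(-61\right)) = - (\left(-30\right)^{3} - -5040 + 53 \left(-30\right)^{2} - 3416 - -1830) = - (-27000 + 5040 + 53 \cdot 900 - 3416 + 1830) = - (-27000 + 5040 + 47700 - 3416 + 1830) = \left(-1\right) 24154 = -24154$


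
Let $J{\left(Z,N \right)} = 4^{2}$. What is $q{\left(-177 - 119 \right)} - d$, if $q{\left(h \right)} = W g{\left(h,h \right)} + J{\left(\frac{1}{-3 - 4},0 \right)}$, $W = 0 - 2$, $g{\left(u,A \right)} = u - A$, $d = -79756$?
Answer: $79772$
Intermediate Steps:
$J{\left(Z,N \right)} = 16$
$W = -2$
$q{\left(h \right)} = 16$ ($q{\left(h \right)} = - 2 \left(h - h\right) + 16 = \left(-2\right) 0 + 16 = 0 + 16 = 16$)
$q{\left(-177 - 119 \right)} - d = 16 - -79756 = 16 + 79756 = 79772$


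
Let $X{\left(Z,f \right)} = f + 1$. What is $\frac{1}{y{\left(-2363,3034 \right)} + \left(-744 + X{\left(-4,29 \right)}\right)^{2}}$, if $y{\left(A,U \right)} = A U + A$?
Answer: $- \frac{1}{6661909} \approx -1.5011 \cdot 10^{-7}$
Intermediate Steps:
$X{\left(Z,f \right)} = 1 + f$
$y{\left(A,U \right)} = A + A U$
$\frac{1}{y{\left(-2363,3034 \right)} + \left(-744 + X{\left(-4,29 \right)}\right)^{2}} = \frac{1}{- 2363 \left(1 + 3034\right) + \left(-744 + \left(1 + 29\right)\right)^{2}} = \frac{1}{\left(-2363\right) 3035 + \left(-744 + 30\right)^{2}} = \frac{1}{-7171705 + \left(-714\right)^{2}} = \frac{1}{-7171705 + 509796} = \frac{1}{-6661909} = - \frac{1}{6661909}$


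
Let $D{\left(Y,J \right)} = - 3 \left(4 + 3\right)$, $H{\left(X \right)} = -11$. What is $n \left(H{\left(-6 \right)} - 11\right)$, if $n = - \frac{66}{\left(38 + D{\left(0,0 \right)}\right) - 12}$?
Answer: $\frac{1452}{5} \approx 290.4$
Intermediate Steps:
$D{\left(Y,J \right)} = -21$ ($D{\left(Y,J \right)} = \left(-3\right) 7 = -21$)
$n = - \frac{66}{5}$ ($n = - \frac{66}{\left(38 - 21\right) - 12} = - \frac{66}{17 - 12} = - \frac{66}{5} \approx -13.2$)
$n \left(H{\left(-6 \right)} - 11\right) = - \frac{66 \left(-11 - 11\right)}{5} = \left(- \frac{66}{5}\right) \left(-22\right) = \frac{1452}{5}$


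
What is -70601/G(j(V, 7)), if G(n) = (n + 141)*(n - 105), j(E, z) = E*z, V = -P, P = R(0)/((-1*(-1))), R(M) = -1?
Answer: 70601/14504 ≈ 4.8677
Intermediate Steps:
P = -1 (P = -1/((-1*(-1))) = -1/1 = -1*1 = -1)
V = 1 (V = -1*(-1) = 1)
G(n) = (-105 + n)*(141 + n) (G(n) = (141 + n)*(-105 + n) = (-105 + n)*(141 + n))
-70601/G(j(V, 7)) = -70601/(-14805 + (1*7)**2 + 36*(1*7)) = -70601/(-14805 + 7**2 + 36*7) = -70601/(-14805 + 49 + 252) = -70601/(-14504) = -70601*(-1/14504) = 70601/14504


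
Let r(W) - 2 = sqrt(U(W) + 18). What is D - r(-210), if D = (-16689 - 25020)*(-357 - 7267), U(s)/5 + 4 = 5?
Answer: 317989414 - sqrt(23) ≈ 3.1799e+8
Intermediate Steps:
U(s) = 5 (U(s) = -20 + 5*5 = -20 + 25 = 5)
D = 317989416 (D = -41709*(-7624) = 317989416)
r(W) = 2 + sqrt(23) (r(W) = 2 + sqrt(5 + 18) = 2 + sqrt(23))
D - r(-210) = 317989416 - (2 + sqrt(23)) = 317989416 + (-2 - sqrt(23)) = 317989414 - sqrt(23)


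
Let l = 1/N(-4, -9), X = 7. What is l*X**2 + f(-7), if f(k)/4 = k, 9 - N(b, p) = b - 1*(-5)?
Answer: -175/8 ≈ -21.875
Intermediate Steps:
N(b, p) = 4 - b (N(b, p) = 9 - (b - 1*(-5)) = 9 - (b + 5) = 9 - (5 + b) = 9 + (-5 - b) = 4 - b)
l = 1/8 (l = 1/(4 - 1*(-4)) = 1/(4 + 4) = 1/8 ≈ 0.12500)
f(k) = 4*k
l*X**2 + f(-7) = (1/8)*7**2 + 4*(-7) = (1/8)*49 - 28 = 49/8 - 28 = -175/8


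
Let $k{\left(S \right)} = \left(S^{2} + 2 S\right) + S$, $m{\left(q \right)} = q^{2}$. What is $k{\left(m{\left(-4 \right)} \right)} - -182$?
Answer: $486$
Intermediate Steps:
$k{\left(S \right)} = S^{2} + 3 S$
$k{\left(m{\left(-4 \right)} \right)} - -182 = \left(-4\right)^{2} \left(3 + \left(-4\right)^{2}\right) - -182 = 16 \left(3 + 16\right) + 182 = 16 \cdot 19 + 182 = 304 + 182 = 486$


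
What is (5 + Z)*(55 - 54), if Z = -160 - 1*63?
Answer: -218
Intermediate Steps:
Z = -223 (Z = -160 - 63 = -223)
(5 + Z)*(55 - 54) = (5 - 223)*(55 - 54) = -218*1 = -218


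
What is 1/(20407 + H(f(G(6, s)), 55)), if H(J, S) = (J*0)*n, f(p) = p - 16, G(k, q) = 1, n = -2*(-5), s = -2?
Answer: 1/20407 ≈ 4.9003e-5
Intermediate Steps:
n = 10
f(p) = -16 + p
H(J, S) = 0 (H(J, S) = (J*0)*10 = 0*10 = 0)
1/(20407 + H(f(G(6, s)), 55)) = 1/(20407 + 0) = 1/20407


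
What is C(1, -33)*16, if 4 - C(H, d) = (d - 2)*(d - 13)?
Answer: -25696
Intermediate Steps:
C(H, d) = 4 - (-13 + d)*(-2 + d) (C(H, d) = 4 - (d - 2)*(d - 13) = 4 - (-2 + d)*(-13 + d) = 4 - (-13 + d)*(-2 + d))
C(1, -33)*16 = (-22 - 1*(-33)² + 15*(-33))*16 = (-22 - 1*1089 - 495)*16 = (-22 - 1089 - 495)*16 = -1606*16 = -25696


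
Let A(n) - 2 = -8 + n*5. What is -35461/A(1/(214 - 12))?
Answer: 7163122/1207 ≈ 5934.6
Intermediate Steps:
A(n) = -6 + 5*n (A(n) = 2 + (-8 + n*5) = 2 + (-8 + 5*n) = -6 + 5*n)
-35461/A(1/(214 - 12)) = -35461/(-6 + 5/(214 - 12)) = -35461/(-6 + 5/202) = -35461/(-1207/202) = -35461*(-202/1207) = 7163122/1207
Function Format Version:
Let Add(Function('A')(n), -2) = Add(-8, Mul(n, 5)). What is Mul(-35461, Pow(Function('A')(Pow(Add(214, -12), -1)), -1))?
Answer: Rational(7163122, 1207) ≈ 5934.6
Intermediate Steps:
Function('A')(n) = Add(-6, Mul(5, n)) (Function('A')(n) = Add(2, Add(-8, Mul(n, 5))) = Add(2, Add(-8, Mul(5, n))) = Add(-6, Mul(5, n)))
Mul(-35461, Pow(Function('A')(Pow(Add(214, -12), -1)), -1)) = Mul(-35461, Pow(Add(-6, Mul(5, Pow(Add(214, -12), -1))), -1)) = Mul(-35461, Pow(Add(-6, Mul(5, Pow(202, -1))), -1)) = Mul(-35461, Pow(Add(-6, Mul(5, Rational(1, 202))), -1)) = Mul(-35461, Pow(Add(-6, Rational(5, 202)), -1)) = Mul(-35461, Pow(Rational(-1207, 202), -1)) = Mul(-35461, Rational(-202, 1207)) = Rational(7163122, 1207)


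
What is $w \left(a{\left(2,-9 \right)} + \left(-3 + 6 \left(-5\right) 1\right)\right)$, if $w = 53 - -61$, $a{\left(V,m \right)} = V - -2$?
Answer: $-3306$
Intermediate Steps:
$a{\left(V,m \right)} = 2 + V$ ($a{\left(V,m \right)} = V + 2 = 2 + V$)
$w = 114$ ($w = 53 + 61 = 114$)
$w \left(a{\left(2,-9 \right)} + \left(-3 + 6 \left(-5\right) 1\right)\right) = 114 \left(\left(2 + 2\right) + \left(-3 + 6 \left(-5\right) 1\right)\right) = 114 \left(4 - 33\right) = 114 \left(-29\right) = -3306$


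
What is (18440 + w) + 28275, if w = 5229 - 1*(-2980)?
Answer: 54924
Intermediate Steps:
w = 8209 (w = 5229 + 2980 = 8209)
(18440 + w) + 28275 = (18440 + 8209) + 28275 = 26649 + 28275 = 54924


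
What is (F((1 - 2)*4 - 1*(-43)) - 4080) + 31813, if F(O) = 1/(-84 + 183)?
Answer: 2745568/99 ≈ 27733.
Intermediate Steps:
F(O) = 1/99
(F((1 - 2)*4 - 1*(-43)) - 4080) + 31813 = (1/99 - 4080) + 31813 = -403919/99 + 31813 = 2745568/99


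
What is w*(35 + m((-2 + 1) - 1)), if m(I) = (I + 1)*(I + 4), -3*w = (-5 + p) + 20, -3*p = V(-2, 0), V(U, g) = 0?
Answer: -165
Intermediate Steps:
p = 0 (p = -1/3*0 = 0)
w = -5 (w = -((-5 + 0) + 20)/3 = -(-5 + 20)/3 = -1/3*15 = -5)
m(I) = (1 + I)*(4 + I)
w*(35 + m((-2 + 1) - 1)) = -5*(35 + (4 + ((-2 + 1) - 1)**2 + 5*((-2 + 1) - 1))) = -5*(35 + (4 + (-1 - 1)**2 + 5*(-1 - 1))) = -5*(35 + (4 + (-2)**2 + 5*(-2))) = -5*(35 + (4 + 4 - 10)) = -5*(35 - 2) = -5*33 = -165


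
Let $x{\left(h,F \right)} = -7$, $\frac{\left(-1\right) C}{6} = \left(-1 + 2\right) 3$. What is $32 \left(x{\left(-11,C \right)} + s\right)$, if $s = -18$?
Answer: $-800$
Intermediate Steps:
$C = -18$ ($C = - 6 \left(-1 + 2\right) 3 = - 6 \cdot 1 \cdot 3 = \left(-6\right) 3 = -18$)
$32 \left(x{\left(-11,C \right)} + s\right) = 32 \left(-7 - 18\right) = 32 \left(-25\right) = -800$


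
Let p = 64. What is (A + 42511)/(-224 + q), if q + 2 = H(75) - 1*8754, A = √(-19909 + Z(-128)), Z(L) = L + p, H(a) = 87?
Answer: -42511/8893 - I*√19973/8893 ≈ -4.7803 - 0.015892*I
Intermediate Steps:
Z(L) = 64 + L (Z(L) = L + 64 = 64 + L)
A = I*√19973 (A = √(-19909 + (64 - 128)) = √(-19909 - 64) = √(-19973) = I*√19973 ≈ 141.33*I)
q = -8669 (q = -2 + (87 - 1*8754) = -2 + (87 - 8754) = -2 - 8667 = -8669)
(A + 42511)/(-224 + q) = (I*√19973 + 42511)/(-224 - 8669) = (42511 + I*√19973)/(-8893) = (42511 + I*√19973)*(-1/8893) = -42511/8893 - I*√19973/8893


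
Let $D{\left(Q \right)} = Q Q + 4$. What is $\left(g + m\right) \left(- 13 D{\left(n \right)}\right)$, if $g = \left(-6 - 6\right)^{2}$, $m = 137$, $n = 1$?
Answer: $-18265$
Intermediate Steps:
$D{\left(Q \right)} = 4 + Q^{2}$ ($D{\left(Q \right)} = Q^{2} + 4 = 4 + Q^{2}$)
$g = 144$ ($g = \left(-12\right)^{2} = 144$)
$\left(g + m\right) \left(- 13 D{\left(n \right)}\right) = \left(144 + 137\right) \left(- 13 \left(4 + 1^{2}\right)\right) = 281 \left(- 13 \left(4 + 1\right)\right) = 281 \left(\left(-13\right) 5\right) = 281 \left(-65\right) = -18265$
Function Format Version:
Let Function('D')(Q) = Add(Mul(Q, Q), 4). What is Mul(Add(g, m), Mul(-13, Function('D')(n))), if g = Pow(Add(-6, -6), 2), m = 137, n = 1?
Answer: -18265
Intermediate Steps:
Function('D')(Q) = Add(4, Pow(Q, 2)) (Function('D')(Q) = Add(Pow(Q, 2), 4) = Add(4, Pow(Q, 2)))
g = 144 (g = Pow(-12, 2) = 144)
Mul(Add(g, m), Mul(-13, Function('D')(n))) = Mul(Add(144, 137), Mul(-13, Add(4, Pow(1, 2)))) = Mul(281, Mul(-13, Add(4, 1))) = Mul(281, Mul(-13, 5)) = Mul(281, -65) = -18265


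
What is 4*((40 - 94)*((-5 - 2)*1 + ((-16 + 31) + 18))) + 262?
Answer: -5354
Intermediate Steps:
4*((40 - 94)*((-5 - 2)*1 + ((-16 + 31) + 18))) + 262 = 4*(-54*(-7*1 + (15 + 18))) + 262 = 4*(-54*(-7 + 33)) + 262 = 4*(-54*26) + 262 = 4*(-1404) + 262 = -5616 + 262 = -5354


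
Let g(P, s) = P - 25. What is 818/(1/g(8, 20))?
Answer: -13906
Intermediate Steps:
g(P, s) = -25 + P
818/(1/g(8, 20)) = 818/(1/(-25 + 8)) = 818/(1/(-17)) = 818/(-1/17) = 818*(-17) = -13906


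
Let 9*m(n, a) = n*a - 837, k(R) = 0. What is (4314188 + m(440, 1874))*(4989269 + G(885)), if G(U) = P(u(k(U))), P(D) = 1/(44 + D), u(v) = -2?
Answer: 8308926217608085/378 ≈ 2.1981e+13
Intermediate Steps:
m(n, a) = -93 + a*n/9 (m(n, a) = (n*a - 837)/9 = (a*n - 837)/9 = (-837 + a*n)/9 = -93 + a*n/9)
G(U) = 1/42 (G(U) = 1/(44 - 2) = 1/42)
(4314188 + m(440, 1874))*(4989269 + G(885)) = (4314188 + (-93 + (1/9)*1874*440))*(4989269 + 1/42) = (4314188 + (-93 + 824560/9))*(209549299/42) = (4314188 + 823723/9)*(209549299/42) = (39651415/9)*(209549299/42) = 8308926217608085/378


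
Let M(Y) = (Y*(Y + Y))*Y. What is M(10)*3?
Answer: 6000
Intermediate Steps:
M(Y) = 2*Y³ (M(Y) = (Y*(2*Y))*Y = (2*Y²)*Y = 2*Y³)
M(10)*3 = (2*10³)*3 = (2*1000)*3 = 2000*3 = 6000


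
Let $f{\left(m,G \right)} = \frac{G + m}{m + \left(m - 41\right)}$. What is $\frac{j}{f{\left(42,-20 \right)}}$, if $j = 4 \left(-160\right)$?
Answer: $- \frac{13760}{11} \approx -1250.9$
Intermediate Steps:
$f{\left(m,G \right)} = \frac{G + m}{-41 + 2 m}$ ($f{\left(m,G \right)} = \frac{G + m}{m + \left(-41 + m\right)} = \frac{G + m}{-41 + 2 m}$)
$j = -640$
$\frac{j}{f{\left(42,-20 \right)}} = - \frac{640}{\frac{1}{-41 + 2 \cdot 42} \left(-20 + 42\right)} = - \frac{640}{\frac{1}{-41 + 84} \cdot 22} = - \frac{640}{\frac{1}{43} \cdot 22} = - \frac{640}{\frac{22}{43}} = \left(-640\right) \frac{43}{22} = - \frac{13760}{11}$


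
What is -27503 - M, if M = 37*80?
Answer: -30463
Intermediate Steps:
M = 2960
-27503 - M = -27503 - 1*2960 = -27503 - 2960 = -30463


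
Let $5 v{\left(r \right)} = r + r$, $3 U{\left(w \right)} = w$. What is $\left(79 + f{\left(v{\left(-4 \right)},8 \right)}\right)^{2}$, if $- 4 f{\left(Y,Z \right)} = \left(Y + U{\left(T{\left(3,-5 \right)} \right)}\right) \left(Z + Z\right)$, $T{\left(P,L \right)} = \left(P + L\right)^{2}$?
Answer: $\frac{1442401}{225} \approx 6410.7$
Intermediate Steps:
$T{\left(P,L \right)} = \left(L + P\right)^{2}$
$U{\left(w \right)} = \frac{w}{3}$
$v{\left(r \right)} = \frac{2 r}{5}$ ($v{\left(r \right)} = \frac{r + r}{5} = \frac{2 r}{5}$)
$f{\left(Y,Z \right)} = - \frac{Z \left(\frac{4}{3} + Y\right)}{2}$ ($f{\left(Y,Z \right)} = - \frac{\left(Y + \frac{\left(-5 + 3\right)^{2}}{3}\right) \left(Z + Z\right)}{4} = - \frac{\left(Y + \frac{\left(-2\right)^{2}}{3}\right) 2 Z}{4} = - \frac{\left(Y + \frac{1}{3} \cdot 4\right) 2 Z}{4} = - \frac{\left(Y + \frac{4}{3}\right) 2 Z}{4} = - \frac{\left(\frac{4}{3} + Y\right) 2 Z}{4} = - \frac{2 Z \left(\frac{4}{3} + Y\right)}{4} = - \frac{Z \left(\frac{4}{3} + Y\right)}{2}$)
$\left(79 + f{\left(v{\left(-4 \right)},8 \right)}\right)^{2} = \left(79 - \frac{4 \left(4 + 3 \cdot \frac{2}{5} \left(-4\right)\right)}{3}\right)^{2} = \left(79 - \frac{4 \left(4 + 3 \left(- \frac{8}{5}\right)\right)}{3}\right)^{2} = \left(79 - \frac{4 \left(4 - \frac{24}{5}\right)}{3}\right)^{2} = \left(79 - \frac{4}{3} \left(- \frac{4}{5}\right)\right)^{2} = \left(79 + \frac{16}{15}\right)^{2} = \left(\frac{1201}{15}\right)^{2} = \frac{1442401}{225}$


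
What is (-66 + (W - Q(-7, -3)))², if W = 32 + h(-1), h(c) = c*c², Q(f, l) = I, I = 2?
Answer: 1369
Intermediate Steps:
Q(f, l) = 2
h(c) = c³
W = 31 (W = 32 + (-1)³ = 32 - 1 = 31)
(-66 + (W - Q(-7, -3)))² = (-66 + (31 - 1*2))² = (-66 + (31 - 2))² = (-66 + 29)² = (-37)² = 1369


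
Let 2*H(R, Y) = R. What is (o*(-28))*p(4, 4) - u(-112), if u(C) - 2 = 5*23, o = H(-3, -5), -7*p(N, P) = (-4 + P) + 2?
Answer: -129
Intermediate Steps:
H(R, Y) = R/2
p(N, P) = 2/7 - P/7 (p(N, P) = -((-4 + P) + 2)/7 = -(-2 + P)/7 = 2/7 - P/7)
o = -3/2 (o = (½)*(-3) = -3/2 ≈ -1.5000)
u(C) = 117 (u(C) = 2 + 5*23 = 2 + 115 = 117)
(o*(-28))*p(4, 4) - u(-112) = (-3/2*(-28))*(2/7 - ⅐*4) - 1*117 = 42*(2/7 - 4/7) - 117 = 42*(-2/7) - 117 = -12 - 117 = -129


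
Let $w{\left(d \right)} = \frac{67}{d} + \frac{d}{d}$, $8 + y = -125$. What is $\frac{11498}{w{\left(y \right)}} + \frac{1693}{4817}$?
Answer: $\frac{3683215958}{158961} \approx 23171.0$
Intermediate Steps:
$y = -133$ ($y = -8 - 125 = -133$)
$w{\left(d \right)} = 1 + \frac{67}{d}$ ($w{\left(d \right)} = \frac{67}{d} + 1 = 1 + \frac{67}{d}$)
$\frac{11498}{w{\left(y \right)}} + \frac{1693}{4817} = \frac{11498}{\frac{1}{-133} \left(67 - 133\right)} + \frac{1693}{4817} = \frac{11498}{\left(- \frac{1}{133}\right) \left(-66\right)} + 1693 \cdot \frac{1}{4817} = \frac{11498}{\frac{66}{133}} + \frac{1693}{4817} = 11498 \cdot \frac{133}{66} + \frac{1693}{4817} = \frac{764617}{33} + \frac{1693}{4817} = \frac{3683215958}{158961}$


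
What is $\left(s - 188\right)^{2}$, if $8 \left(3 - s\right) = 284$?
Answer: $\frac{194481}{4} \approx 48620.0$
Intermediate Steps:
$s = - \frac{65}{2}$ ($s = 3 - \frac{71}{2} = - \frac{65}{2} \approx -32.5$)
$\left(s - 188\right)^{2} = \left(- \frac{65}{2} - 188\right)^{2} = \left(- \frac{441}{2}\right)^{2} = \frac{194481}{4}$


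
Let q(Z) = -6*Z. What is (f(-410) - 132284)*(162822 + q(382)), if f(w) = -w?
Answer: -21169733220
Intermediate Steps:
(f(-410) - 132284)*(162822 + q(382)) = (-1*(-410) - 132284)*(162822 - 6*382) = (410 - 132284)*(162822 - 2292) = -131874*160530 = -21169733220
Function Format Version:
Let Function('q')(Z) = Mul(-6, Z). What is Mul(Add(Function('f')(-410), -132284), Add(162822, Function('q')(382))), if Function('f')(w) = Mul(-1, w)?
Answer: -21169733220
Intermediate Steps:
Mul(Add(Function('f')(-410), -132284), Add(162822, Function('q')(382))) = Mul(Add(Mul(-1, -410), -132284), Add(162822, Mul(-6, 382))) = Mul(Add(410, -132284), Add(162822, -2292)) = Mul(-131874, 160530) = -21169733220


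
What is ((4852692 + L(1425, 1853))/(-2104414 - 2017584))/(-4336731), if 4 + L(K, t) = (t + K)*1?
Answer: 2427983/8937998254269 ≈ 2.7165e-7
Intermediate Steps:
L(K, t) = -4 + K + t (L(K, t) = -4 + (t + K)*1 = -4 + (K + t)*1 = -4 + (K + t) = -4 + K + t)
((4852692 + L(1425, 1853))/(-2104414 - 2017584))/(-4336731) = ((4852692 + (-4 + 1425 + 1853))/(-2104414 - 2017584))/(-4336731) = ((4852692 + 3274)/(-4121998))*(-1/4336731) = (4855966*(-1/4121998))*(-1/4336731) = -2427983/2060999*(-1/4336731) = 2427983/8937998254269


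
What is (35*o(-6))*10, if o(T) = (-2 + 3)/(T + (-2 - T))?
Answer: -175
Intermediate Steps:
o(T) = -1/2 (o(T) = 1/(-2) = 1*(-1/2) = -1/2)
(35*o(-6))*10 = (35*(-1/2))*10 = -35/2*10 = -175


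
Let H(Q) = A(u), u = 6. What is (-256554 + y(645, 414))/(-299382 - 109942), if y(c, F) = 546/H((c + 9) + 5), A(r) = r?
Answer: 8273/13204 ≈ 0.62655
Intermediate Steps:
H(Q) = 6
y(c, F) = 91 (y(c, F) = 546/6 = 546*(⅙) = 91)
(-256554 + y(645, 414))/(-299382 - 109942) = (-256554 + 91)/(-299382 - 109942) = -256463/(-409324) = -256463*(-1/409324) = 8273/13204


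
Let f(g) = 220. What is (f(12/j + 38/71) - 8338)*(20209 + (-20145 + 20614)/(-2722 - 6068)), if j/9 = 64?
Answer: -240342375273/1465 ≈ -1.6406e+8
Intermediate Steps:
j = 576 (j = 9*64 = 576)
(f(12/j + 38/71) - 8338)*(20209 + (-20145 + 20614)/(-2722 - 6068)) = (220 - 8338)*(20209 + (-20145 + 20614)/(-2722 - 6068)) = -8118*(20209 + 469/(-8790)) = -8118*(20209 + 469*(-1/8790)) = -8118*(20209 - 469/8790) = -8118*177636641/8790 = -240342375273/1465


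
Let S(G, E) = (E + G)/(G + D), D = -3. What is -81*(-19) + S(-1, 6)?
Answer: 6151/4 ≈ 1537.8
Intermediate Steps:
S(G, E) = (E + G)/(-3 + G) (S(G, E) = (E + G)/(G - 3) = (E + G)/(-3 + G))
-81*(-19) + S(-1, 6) = -81*(-19) + (6 - 1)/(-3 - 1) = 1539 + 5/(-4) = 1539 - ¼*5 = 1539 - 5/4 = 6151/4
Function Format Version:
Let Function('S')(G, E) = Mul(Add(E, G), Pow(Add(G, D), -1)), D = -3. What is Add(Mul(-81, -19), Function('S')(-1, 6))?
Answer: Rational(6151, 4) ≈ 1537.8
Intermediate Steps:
Function('S')(G, E) = Mul(Pow(Add(-3, G), -1), Add(E, G)) (Function('S')(G, E) = Mul(Add(E, G), Pow(Add(G, -3), -1)) = Mul(Add(E, G), Pow(Add(-3, G), -1)) = Mul(Pow(Add(-3, G), -1), Add(E, G)))
Add(Mul(-81, -19), Function('S')(-1, 6)) = Add(Mul(-81, -19), Mul(Pow(Add(-3, -1), -1), Add(6, -1))) = Add(1539, Mul(Pow(-4, -1), 5)) = Add(1539, Mul(Rational(-1, 4), 5)) = Add(1539, Rational(-5, 4)) = Rational(6151, 4)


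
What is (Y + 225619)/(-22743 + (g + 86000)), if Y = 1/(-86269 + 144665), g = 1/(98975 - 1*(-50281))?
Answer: 491621171222250/137836265691007 ≈ 3.5667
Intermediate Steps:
g = 1/149256 (g = 1/(98975 + 50281) = 1/149256 ≈ 6.6999e-6)
Y = 1/58396 ≈ 1.7124e-5
(Y + 225619)/(-22743 + (g + 86000)) = (1/58396 + 225619)/(-22743 + (1/149256 + 86000)) = 13175247125/(58396*(-22743 + 12836016001/149256)) = 13175247125/(58396*(9441486793/149256)) = (13175247125/58396)*(149256/9441486793) = 491621171222250/137836265691007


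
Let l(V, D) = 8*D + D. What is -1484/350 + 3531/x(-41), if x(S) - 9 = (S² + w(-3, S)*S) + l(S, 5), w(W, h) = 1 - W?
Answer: -78251/39275 ≈ -1.9924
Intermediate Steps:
l(V, D) = 9*D
x(S) = 54 + S² + 4*S (x(S) = 9 + ((S² + (1 - 1*(-3))*S) + 9*5) = 9 + ((S² + (1 + 3)*S) + 45) = 9 + ((S² + 4*S) + 45) = 9 + (45 + S² + 4*S) = 54 + S² + 4*S)
-1484/350 + 3531/x(-41) = -1484/350 + 3531/(54 + (-41)² + 4*(-41)) = -1484*1/350 + 3531/(54 + 1681 - 164) = -106/25 + 3531/1571 = -78251/39275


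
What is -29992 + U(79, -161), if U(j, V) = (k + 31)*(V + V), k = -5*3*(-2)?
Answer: -49634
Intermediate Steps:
k = 30 (k = -15*(-2) = 30)
U(j, V) = 122*V (U(j, V) = (30 + 31)*(V + V) = 61*(2*V) = 122*V)
-29992 + U(79, -161) = -29992 + 122*(-161) = -29992 - 19642 = -49634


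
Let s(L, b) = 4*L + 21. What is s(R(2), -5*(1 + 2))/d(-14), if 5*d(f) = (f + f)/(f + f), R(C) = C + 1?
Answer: 165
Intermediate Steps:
R(C) = 1 + C
d(f) = ⅕ (d(f) = ((f + f)/(f + f))/5 = ((2*f)/((2*f)))/5 = ((2*f)*(1/(2*f)))/5 = (⅕)*1 = ⅕)
s(L, b) = 21 + 4*L
s(R(2), -5*(1 + 2))/d(-14) = (21 + 4*(1 + 2))/(⅕) = (21 + 4*3)*5 = (21 + 12)*5 = 33*5 = 165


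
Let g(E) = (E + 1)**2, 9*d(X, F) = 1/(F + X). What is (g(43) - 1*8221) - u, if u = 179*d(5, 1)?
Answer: -339569/54 ≈ -6288.3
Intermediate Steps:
d(X, F) = 1/(9*(F + X))
g(E) = (1 + E)**2
u = 179/54 (u = 179*(1/(9*(1 + 5))) = 179*((1/9)/6) = 179*((1/9)*(1/6)) = 179*(1/54) = 179/54 ≈ 3.3148)
(g(43) - 1*8221) - u = ((1 + 43)**2 - 1*8221) - 1*179/54 = (44**2 - 8221) - 179/54 = (1936 - 8221) - 179/54 = -6285 - 179/54 = -339569/54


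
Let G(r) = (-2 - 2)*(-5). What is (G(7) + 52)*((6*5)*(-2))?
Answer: -4320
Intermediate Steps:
G(r) = 20 (G(r) = -4*(-5) = 20)
(G(7) + 52)*((6*5)*(-2)) = (20 + 52)*((6*5)*(-2)) = 72*(30*(-2)) = 72*(-60) = -4320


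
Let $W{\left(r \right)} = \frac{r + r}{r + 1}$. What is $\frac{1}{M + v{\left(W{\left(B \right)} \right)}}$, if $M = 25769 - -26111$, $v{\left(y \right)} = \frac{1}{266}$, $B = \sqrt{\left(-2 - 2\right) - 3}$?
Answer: $\frac{266}{13800081} \approx 1.9275 \cdot 10^{-5}$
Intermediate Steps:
$B = i \sqrt{7}$ ($B = \sqrt{\left(-2 - 2\right) - 3} = \sqrt{-4 - 3} = \sqrt{-7} = i \sqrt{7} \approx 2.6458 i$)
$W{\left(r \right)} = \frac{2 r}{1 + r}$
$v{\left(y \right)} = \frac{1}{266}$
$M = 51880$ ($M = 25769 + 26111 = 51880$)
$\frac{1}{M + v{\left(W{\left(B \right)} \right)}} = \frac{1}{51880 + \frac{1}{266}} = \frac{1}{\frac{13800081}{266}} = \frac{266}{13800081}$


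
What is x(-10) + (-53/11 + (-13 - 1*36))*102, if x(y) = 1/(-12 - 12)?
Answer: -1449227/264 ≈ -5489.5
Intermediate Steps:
x(y) = -1/24 (x(y) = 1/(-24) = -1/24)
x(-10) + (-53/11 + (-13 - 1*36))*102 = -1/24 + (-53/11 + (-13 - 1*36))*102 = -1/24 + (-53*1/11 + (-13 - 36))*102 = -1/24 + (-53/11 - 49)*102 = -1/24 - 592/11*102 = -1/24 - 60384/11 = -1449227/264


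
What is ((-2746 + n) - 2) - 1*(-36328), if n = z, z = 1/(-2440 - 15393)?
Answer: 598832139/17833 ≈ 33580.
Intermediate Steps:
z = -1/17833 (z = 1/(-17833) = -1/17833 ≈ -5.6076e-5)
n = -1/17833 ≈ -5.6076e-5
((-2746 + n) - 2) - 1*(-36328) = ((-2746 - 1/17833) - 2) - 1*(-36328) = (-48969419/17833 - 2) + 36328 = -49005085/17833 + 36328 = 598832139/17833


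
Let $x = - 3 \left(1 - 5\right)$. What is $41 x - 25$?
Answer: $467$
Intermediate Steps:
$x = 12$ ($x = \left(-3\right) \left(-4\right) = 12$)
$41 x - 25 = 41 \cdot 12 - 25 = 492 - 25 = 467$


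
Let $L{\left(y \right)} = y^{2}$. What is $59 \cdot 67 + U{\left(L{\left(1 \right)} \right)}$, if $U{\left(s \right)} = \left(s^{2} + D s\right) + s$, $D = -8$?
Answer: $3947$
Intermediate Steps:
$U{\left(s \right)} = s^{2} - 7 s$ ($U{\left(s \right)} = \left(s^{2} - 8 s\right) + s = s^{2} - 7 s$)
$59 \cdot 67 + U{\left(L{\left(1 \right)} \right)} = 59 \cdot 67 + 1^{2} \left(-7 + 1^{2}\right) = 3953 + 1 \left(-7 + 1\right) = 3953 + 1 \left(-6\right) = 3953 - 6 = 3947$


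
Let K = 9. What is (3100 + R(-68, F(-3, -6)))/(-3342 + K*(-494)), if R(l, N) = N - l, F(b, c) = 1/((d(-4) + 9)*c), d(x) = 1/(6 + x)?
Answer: -180575/443916 ≈ -0.40678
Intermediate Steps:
F(b, c) = 2/(19*c) (F(b, c) = 1/((1/(6 - 4) + 9)*c) = 1/((1/2 + 9)*c) = 1/((½ + 9)*c) = 1/((19/2)*c) = 2/(19*c))
(3100 + R(-68, F(-3, -6)))/(-3342 + K*(-494)) = (3100 + ((2/19)/(-6) - 1*(-68)))/(-3342 + 9*(-494)) = (3100 + ((2/19)*(-⅙) + 68))/(-3342 - 4446) = (3100 + (-1/57 + 68))/(-7788) = (3100 + 3875/57)*(-1/7788) = (180575/57)*(-1/7788) = -180575/443916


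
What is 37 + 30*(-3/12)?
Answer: 59/2 ≈ 29.500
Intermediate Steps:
37 + 30*(-3/12) = 37 + 30*(-3*1/12) = 37 + 30*(-¼) = 37 - 15/2 = 59/2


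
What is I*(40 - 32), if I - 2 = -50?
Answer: -384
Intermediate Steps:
I = -48 (I = 2 - 50 = -48)
I*(40 - 32) = -48*(40 - 32) = -48*8 = -384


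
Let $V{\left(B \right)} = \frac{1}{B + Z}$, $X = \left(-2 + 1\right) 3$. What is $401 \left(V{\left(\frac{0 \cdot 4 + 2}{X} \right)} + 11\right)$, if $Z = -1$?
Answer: $\frac{20852}{5} \approx 4170.4$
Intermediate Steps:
$X = -3$ ($X = \left(-1\right) 3 = -3$)
$V{\left(B \right)} = \frac{1}{-1 + B}$ ($V{\left(B \right)} = \frac{1}{B - 1} = \frac{1}{-1 + B}$)
$401 \left(V{\left(\frac{0 \cdot 4 + 2}{X} \right)} + 11\right) = 401 \left(\frac{1}{-1 + \frac{0 \cdot 4 + 2}{-3}} + 11\right) = 401 \left(\frac{1}{-1 + \left(0 + 2\right) \left(- \frac{1}{3}\right)} + 11\right) = 401 \left(\frac{1}{-1 + 2 \left(- \frac{1}{3}\right)} + 11\right) = 401 \left(\frac{1}{-1 - \frac{2}{3}} + 11\right) = 401 \left(\frac{1}{- \frac{5}{3}} + 11\right) = 401 \left(- \frac{3}{5} + 11\right) = 401 \cdot \frac{52}{5} = \frac{20852}{5}$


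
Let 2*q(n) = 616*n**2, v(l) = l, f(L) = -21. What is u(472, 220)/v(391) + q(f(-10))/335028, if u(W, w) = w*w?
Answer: 1355705329/10916329 ≈ 124.19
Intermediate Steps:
u(W, w) = w**2
q(n) = 308*n**2 (q(n) = (616*n**2)/2 = 308*n**2)
u(472, 220)/v(391) + q(f(-10))/335028 = 220**2/391 + (308*(-21)**2)/335028 = 48400*(1/391) + (308*441)*(1/335028) = 48400/391 + 135828*(1/335028) = 48400/391 + 11319/27919 = 1355705329/10916329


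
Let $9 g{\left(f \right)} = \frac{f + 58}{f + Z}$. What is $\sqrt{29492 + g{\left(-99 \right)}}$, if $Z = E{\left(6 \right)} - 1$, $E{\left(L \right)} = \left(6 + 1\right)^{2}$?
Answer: $\frac{\sqrt{690380319}}{153} \approx 171.73$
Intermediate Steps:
$E{\left(L \right)} = 49$ ($E{\left(L \right)} = 7^{2} = 49$)
$Z = 48$ ($Z = 49 - 1 = 48$)
$g{\left(f \right)} = \frac{58 + f}{9 \left(48 + f\right)}$ ($g{\left(f \right)} = \frac{\left(f + 58\right) \frac{1}{f + 48}}{9} = \frac{\left(58 + f\right) \frac{1}{48 + f}}{9} = \frac{\frac{1}{48 + f} \left(58 + f\right)}{9} = \frac{58 + f}{9 \left(48 + f\right)}$)
$\sqrt{29492 + g{\left(-99 \right)}} = \sqrt{29492 + \frac{58 - 99}{9 \left(48 - 99\right)}} = \sqrt{29492 + \frac{1}{9} \frac{1}{-51} \left(-41\right)} = \sqrt{29492 + \frac{1}{9} \left(- \frac{1}{51}\right) \left(-41\right)} = \sqrt{29492 + \frac{41}{459}} = \sqrt{\frac{13536869}{459}} = \frac{\sqrt{690380319}}{153}$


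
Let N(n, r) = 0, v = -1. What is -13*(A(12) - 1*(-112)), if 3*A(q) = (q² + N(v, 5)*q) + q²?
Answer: -2704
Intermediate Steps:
A(q) = 2*q²/3 (A(q) = ((q² + 0*q) + q²)/3 = ((q² + 0) + q²)/3 = (q² + q²)/3 = (2*q²)/3 = 2*q²/3)
-13*(A(12) - 1*(-112)) = -13*((⅔)*12² - 1*(-112)) = -13*((⅔)*144 + 112) = -13*(96 + 112) = -13*208 = -2704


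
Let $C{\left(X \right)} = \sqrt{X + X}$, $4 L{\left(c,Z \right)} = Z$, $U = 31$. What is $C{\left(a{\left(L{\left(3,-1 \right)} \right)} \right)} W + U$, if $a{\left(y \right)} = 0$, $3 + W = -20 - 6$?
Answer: $31$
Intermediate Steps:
$L{\left(c,Z \right)} = \frac{Z}{4}$
$W = -29$ ($W = -3 - 26 = -29$)
$C{\left(X \right)} = \sqrt{2} \sqrt{X}$ ($C{\left(X \right)} = \sqrt{2 X} = \sqrt{2} \sqrt{X}$)
$C{\left(a{\left(L{\left(3,-1 \right)} \right)} \right)} W + U = \sqrt{2} \sqrt{0} \left(-29\right) + 31 = \sqrt{2} \cdot 0 \left(-29\right) + 31 = 0 \left(-29\right) + 31 = 0 + 31 = 31$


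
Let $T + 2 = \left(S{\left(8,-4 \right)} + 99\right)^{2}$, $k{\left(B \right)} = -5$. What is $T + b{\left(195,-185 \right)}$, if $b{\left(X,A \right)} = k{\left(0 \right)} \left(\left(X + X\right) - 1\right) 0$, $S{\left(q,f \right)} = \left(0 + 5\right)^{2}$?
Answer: $15374$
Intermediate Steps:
$S{\left(q,f \right)} = 25$ ($S{\left(q,f \right)} = 5^{2} = 25$)
$b{\left(X,A \right)} = 0$ ($b{\left(X,A \right)} = - 5 \left(\left(X + X\right) - 1\right) 0 = - 5 \left(2 X - 1\right) 0 = - 5 \left(-1 + 2 X\right) 0 = \left(5 - 10 X\right) 0 = 0$)
$T = 15374$ ($T = -2 + \left(25 + 99\right)^{2} = -2 + 124^{2} = -2 + 15376 = 15374$)
$T + b{\left(195,-185 \right)} = 15374 + 0 = 15374$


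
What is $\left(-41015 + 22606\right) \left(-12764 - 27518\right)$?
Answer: $741551338$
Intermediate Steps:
$\left(-41015 + 22606\right) \left(-12764 - 27518\right) = \left(-18409\right) \left(-40282\right) = 741551338$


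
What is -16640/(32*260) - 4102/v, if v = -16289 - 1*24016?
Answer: -76508/40305 ≈ -1.8982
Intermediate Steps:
v = -40305 (v = -16289 - 24016 = -40305)
-16640/(32*260) - 4102/v = -16640/(32*260) - 4102/(-40305) = -16640/8320 - 4102*(-1/40305) = -16640*1/8320 + 4102/40305 = -2 + 4102/40305 = -76508/40305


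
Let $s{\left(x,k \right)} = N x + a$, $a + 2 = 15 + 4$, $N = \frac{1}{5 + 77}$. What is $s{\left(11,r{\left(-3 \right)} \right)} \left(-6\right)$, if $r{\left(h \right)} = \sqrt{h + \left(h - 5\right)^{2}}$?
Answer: $- \frac{4215}{41} \approx -102.8$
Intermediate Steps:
$N = \frac{1}{82} \approx 0.012195$
$a = 17$ ($a = -2 + \left(15 + 4\right) = -2 + 19 = 17$)
$r{\left(h \right)} = \sqrt{h + \left(-5 + h\right)^{2}}$
$s{\left(x,k \right)} = 17 + \frac{x}{82}$ ($s{\left(x,k \right)} = \frac{x}{82} + 17 = 17 + \frac{x}{82}$)
$s{\left(11,r{\left(-3 \right)} \right)} \left(-6\right) = \left(17 + \frac{1}{82} \cdot 11\right) \left(-6\right) = \left(17 + \frac{11}{82}\right) \left(-6\right) = \frac{1405}{82} \left(-6\right) = - \frac{4215}{41}$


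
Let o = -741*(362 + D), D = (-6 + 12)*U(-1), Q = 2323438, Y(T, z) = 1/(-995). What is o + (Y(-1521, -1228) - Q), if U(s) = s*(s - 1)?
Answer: -2587569141/995 ≈ -2.6006e+6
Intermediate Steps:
U(s) = s*(-1 + s)
Y(T, z) = -1/995
D = 12 (D = (-6 + 12)*(-(-1 - 1)) = 6*(-1*(-2)) = 6*2 = 12)
o = -277134 (o = -741*(362 + 12) = -741*374 = -277134)
o + (Y(-1521, -1228) - Q) = -277134 + (-1/995 - 1*2323438) = -277134 + (-1/995 - 2323438) = -277134 - 2311820811/995 = -2587569141/995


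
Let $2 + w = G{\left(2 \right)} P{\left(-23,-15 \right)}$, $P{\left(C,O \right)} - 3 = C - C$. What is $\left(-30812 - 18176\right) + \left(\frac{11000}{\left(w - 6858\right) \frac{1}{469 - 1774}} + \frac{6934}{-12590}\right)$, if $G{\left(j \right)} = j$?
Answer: $- \frac{1011645928329}{21572965} \approx -46894.0$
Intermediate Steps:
$P{\left(C,O \right)} = 3$ ($P{\left(C,O \right)} = 3 + \left(C - C\right) = 3 + 0 = 3$)
$w = 4$ ($w = -2 + 2 \cdot 3 = -2 + 6 = 4$)
$\left(-30812 - 18176\right) + \left(\frac{11000}{\left(w - 6858\right) \frac{1}{469 - 1774}} + \frac{6934}{-12590}\right) = \left(-30812 - 18176\right) + \left(\frac{11000}{\left(4 - 6858\right) \frac{1}{469 - 1774}} + \frac{6934}{-12590}\right) = -48988 + \left(\frac{11000}{\left(-6854\right) \frac{1}{-1305}} + 6934 \left(- \frac{1}{12590}\right)\right) = -48988 - \left(\frac{3467}{6295} - \frac{11000}{\left(-6854\right) \left(- \frac{1}{1305}\right)}\right) = -48988 - \left(\frac{3467}{6295} - \frac{11000}{\frac{6854}{1305}}\right) = -48988 + \left(11000 \cdot \frac{1305}{6854} - \frac{3467}{6295}\right) = -48988 + \left(\frac{7177500}{3427} - \frac{3467}{6295}\right) = -48988 + \frac{45170481091}{21572965} = - \frac{1011645928329}{21572965}$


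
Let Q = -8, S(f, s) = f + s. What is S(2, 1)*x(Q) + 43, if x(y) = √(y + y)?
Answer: 43 + 12*I ≈ 43.0 + 12.0*I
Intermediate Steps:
x(y) = √2*√y (x(y) = √(2*y) = √2*√y)
S(2, 1)*x(Q) + 43 = (2 + 1)*(√2*√(-8)) + 43 = 3*(√2*(2*I*√2)) + 43 = 3*(4*I) + 43 = 12*I + 43 = 43 + 12*I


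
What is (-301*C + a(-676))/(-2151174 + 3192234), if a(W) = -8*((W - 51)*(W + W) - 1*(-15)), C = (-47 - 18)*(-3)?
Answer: -7922047/1041060 ≈ -7.6096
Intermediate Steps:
C = 195 (C = -65*(-3) = 195)
a(W) = -120 - 16*W*(-51 + W) (a(W) = -8*((-51 + W)*(2*W) + 15) = -8*(2*W*(-51 + W) + 15) = -8*(15 + 2*W*(-51 + W)) = -120 - 16*W*(-51 + W))
(-301*C + a(-676))/(-2151174 + 3192234) = (-301*195 + (-120 - 16*(-676)² + 816*(-676)))/(-2151174 + 3192234) = (-58695 + (-120 - 16*456976 - 551616))/1041060 = (-58695 + (-120 - 7311616 - 551616))*(1/1041060) = (-58695 - 7863352)*(1/1041060) = -7922047*1/1041060 = -7922047/1041060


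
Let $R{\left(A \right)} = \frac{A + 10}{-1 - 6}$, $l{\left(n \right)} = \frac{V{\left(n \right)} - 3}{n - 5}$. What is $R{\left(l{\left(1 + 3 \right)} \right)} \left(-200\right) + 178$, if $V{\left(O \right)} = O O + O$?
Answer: $-22$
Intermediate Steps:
$V{\left(O \right)} = O + O^{2}$ ($V{\left(O \right)} = O^{2} + O = O + O^{2}$)
$l{\left(n \right)} = \frac{-3 + n \left(1 + n\right)}{-5 + n}$ ($l{\left(n \right)} = \frac{n \left(1 + n\right) - 3}{n - 5} = \frac{-3 + n \left(1 + n\right)}{-5 + n}$)
$R{\left(A \right)} = - \frac{10}{7} - \frac{A}{7}$ ($R{\left(A \right)} = \frac{10 + A}{-7} = \left(10 + A\right) \left(- \frac{1}{7}\right) = - \frac{10}{7} - \frac{A}{7}$)
$R{\left(l{\left(1 + 3 \right)} \right)} \left(-200\right) + 178 = \left(- \frac{10}{7} - \frac{\frac{1}{-5 + \left(1 + 3\right)} \left(-3 + \left(1 + 3\right) \left(1 + \left(1 + 3\right)\right)\right)}{7}\right) \left(-200\right) + 178 = \left(- \frac{10}{7} - \frac{\frac{1}{-5 + 4} \left(-3 + 4 \left(1 + 4\right)\right)}{7}\right) \left(-200\right) + 178 = \left(- \frac{10}{7} - \frac{\frac{1}{-1} \left(-3 + 4 \cdot 5\right)}{7}\right) \left(-200\right) + 178 = \left(- \frac{10}{7} - \frac{\left(-1\right) \left(-3 + 20\right)}{7}\right) \left(-200\right) + 178 = \left(- \frac{10}{7} - \frac{\left(-1\right) 17}{7}\right) \left(-200\right) + 178 = \left(- \frac{10}{7} - - \frac{17}{7}\right) \left(-200\right) + 178 = \left(- \frac{10}{7} + \frac{17}{7}\right) \left(-200\right) + 178 = 1 \left(-200\right) + 178 = -200 + 178 = -22$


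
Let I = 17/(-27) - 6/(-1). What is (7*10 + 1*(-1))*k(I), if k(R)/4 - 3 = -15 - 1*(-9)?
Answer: -828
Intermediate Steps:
I = 145/27 (I = 17*(-1/27) - 6*(-1) = -17/27 + 6 = 145/27 ≈ 5.3704)
k(R) = -12 (k(R) = 12 + 4*(-15 - 1*(-9)) = 12 + 4*(-15 + 9) = 12 + 4*(-6) = 12 - 24 = -12)
(7*10 + 1*(-1))*k(I) = (7*10 + 1*(-1))*(-12) = (70 - 1)*(-12) = 69*(-12) = -828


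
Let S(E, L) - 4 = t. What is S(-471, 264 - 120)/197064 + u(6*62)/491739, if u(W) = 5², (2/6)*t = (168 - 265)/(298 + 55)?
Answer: 763443073/11402377055496 ≈ 6.6955e-5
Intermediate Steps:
t = -291/353 (t = 3*((168 - 265)/(298 + 55)) = 3*(-97/353) = -291/353 ≈ -0.82436)
S(E, L) = 1121/353 (S(E, L) = 4 - 291/353 = 1121/353)
u(W) = 25
S(-471, 264 - 120)/197064 + u(6*62)/491739 = (1121/353)/197064 + 25/491739 = (1121/353)*(1/197064) + 25*(1/491739) = 1121/69563592 + 25/491739 = 763443073/11402377055496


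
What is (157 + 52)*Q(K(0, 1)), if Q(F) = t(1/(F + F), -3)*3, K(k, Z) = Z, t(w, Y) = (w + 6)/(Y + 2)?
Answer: -8151/2 ≈ -4075.5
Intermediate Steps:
t(w, Y) = (6 + w)/(2 + Y)
Q(F) = -18 - 3/(2*F) (Q(F) = ((6 + 1/(F + F))/(2 - 3))*3 = ((6 + 1/(2*F))/(-1))*3 = -(6 + 1/(2*F))*3 = (-6 - 1/(2*F))*3 = -18 - 3/(2*F))
(157 + 52)*Q(K(0, 1)) = (157 + 52)*(-18 - 3/2/1) = 209*(-18 - 3/2*1) = 209*(-18 - 3/2) = 209*(-39/2) = -8151/2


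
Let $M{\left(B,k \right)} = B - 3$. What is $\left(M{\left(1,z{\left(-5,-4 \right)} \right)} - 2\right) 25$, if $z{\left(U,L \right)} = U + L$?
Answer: $-100$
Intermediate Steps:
$z{\left(U,L \right)} = L + U$
$M{\left(B,k \right)} = -3 + B$
$\left(M{\left(1,z{\left(-5,-4 \right)} \right)} - 2\right) 25 = \left(\left(-3 + 1\right) - 2\right) 25 = \left(-2 - 2\right) 25 = \left(-4\right) 25 = -100$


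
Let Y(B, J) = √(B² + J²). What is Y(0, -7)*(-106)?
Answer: -742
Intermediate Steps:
Y(0, -7)*(-106) = √(0² + (-7)²)*(-106) = √(0 + 49)*(-106) = √49*(-106) = 7*(-106) = -742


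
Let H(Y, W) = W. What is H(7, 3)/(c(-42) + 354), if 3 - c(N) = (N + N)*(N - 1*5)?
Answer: -1/1197 ≈ -0.00083542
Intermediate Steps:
c(N) = 3 - 2*N*(-5 + N) (c(N) = 3 - (N + N)*(N - 1*5) = 3 - 2*N*(N - 5) = 3 - 2*N*(-5 + N))
H(7, 3)/(c(-42) + 354) = 3/((3 - 2*(-42)² + 10*(-42)) + 354) = 3/((3 - 2*1764 - 420) + 354) = 3/((3 - 3528 - 420) + 354) = 3/(-3945 + 354) = 3/(-3591) = -1/3591*3 = -1/1197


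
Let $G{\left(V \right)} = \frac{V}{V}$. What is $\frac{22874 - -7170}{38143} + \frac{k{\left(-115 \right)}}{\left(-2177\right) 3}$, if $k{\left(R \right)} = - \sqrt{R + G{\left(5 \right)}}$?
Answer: $\frac{4292}{5449} + \frac{i \sqrt{114}}{6531} \approx 0.78767 + 0.0016348 i$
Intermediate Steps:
$G{\left(V \right)} = 1$
$k{\left(R \right)} = - \sqrt{1 + R}$ ($k{\left(R \right)} = - \sqrt{R + 1} = - \sqrt{1 + R}$)
$\frac{22874 - -7170}{38143} + \frac{k{\left(-115 \right)}}{\left(-2177\right) 3} = \frac{22874 - -7170}{38143} + \frac{\left(-1\right) \sqrt{1 - 115}}{\left(-2177\right) 3} = \left(22874 + 7170\right) \frac{1}{38143} + \frac{\left(-1\right) \sqrt{-114}}{-6531} = 30044 \cdot \frac{1}{38143} + - i \sqrt{114} \left(- \frac{1}{6531}\right) = \frac{4292}{5449} + - i \sqrt{114} \left(- \frac{1}{6531}\right) = \frac{4292}{5449} + \frac{i \sqrt{114}}{6531}$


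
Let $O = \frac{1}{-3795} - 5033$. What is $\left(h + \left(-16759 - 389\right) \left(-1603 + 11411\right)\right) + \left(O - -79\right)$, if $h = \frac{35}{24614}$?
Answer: $- \frac{15710886839501729}{93410130} \approx -1.6819 \cdot 10^{8}$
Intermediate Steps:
$h = \frac{35}{24614}$ ($h = 35 \cdot \frac{1}{24614} = \frac{35}{24614} \approx 0.001422$)
$O = - \frac{19100236}{3795}$ ($O = - \frac{1}{3795} - 5033 = - \frac{19100236}{3795} \approx -5033.0$)
$\left(h + \left(-16759 - 389\right) \left(-1603 + 11411\right)\right) + \left(O - -79\right) = \left(\frac{35}{24614} + \left(-16759 - 389\right) \left(-1603 + 11411\right)\right) - \frac{18800431}{3795} = \left(\frac{35}{24614} - 168187584\right) + \left(- \frac{19100236}{3795} + 79\right) = \left(\frac{35}{24614} - 168187584\right) - \frac{18800431}{3795} = - \frac{4139769192541}{24614} - \frac{18800431}{3795} = - \frac{15710886839501729}{93410130}$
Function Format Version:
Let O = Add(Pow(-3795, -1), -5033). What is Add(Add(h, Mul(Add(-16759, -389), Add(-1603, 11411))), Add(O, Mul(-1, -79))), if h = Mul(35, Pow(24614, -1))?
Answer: Rational(-15710886839501729, 93410130) ≈ -1.6819e+8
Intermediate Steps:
h = Rational(35, 24614) (h = Mul(35, Rational(1, 24614)) = Rational(35, 24614) ≈ 0.0014220)
O = Rational(-19100236, 3795) (O = Add(Rational(-1, 3795), -5033) = Rational(-19100236, 3795) ≈ -5033.0)
Add(Add(h, Mul(Add(-16759, -389), Add(-1603, 11411))), Add(O, Mul(-1, -79))) = Add(Add(Rational(35, 24614), Mul(Add(-16759, -389), Add(-1603, 11411))), Add(Rational(-19100236, 3795), Mul(-1, -79))) = Add(Add(Rational(35, 24614), Mul(-17148, 9808)), Add(Rational(-19100236, 3795), 79)) = Add(Add(Rational(35, 24614), -168187584), Rational(-18800431, 3795)) = Add(Rational(-4139769192541, 24614), Rational(-18800431, 3795)) = Rational(-15710886839501729, 93410130)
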